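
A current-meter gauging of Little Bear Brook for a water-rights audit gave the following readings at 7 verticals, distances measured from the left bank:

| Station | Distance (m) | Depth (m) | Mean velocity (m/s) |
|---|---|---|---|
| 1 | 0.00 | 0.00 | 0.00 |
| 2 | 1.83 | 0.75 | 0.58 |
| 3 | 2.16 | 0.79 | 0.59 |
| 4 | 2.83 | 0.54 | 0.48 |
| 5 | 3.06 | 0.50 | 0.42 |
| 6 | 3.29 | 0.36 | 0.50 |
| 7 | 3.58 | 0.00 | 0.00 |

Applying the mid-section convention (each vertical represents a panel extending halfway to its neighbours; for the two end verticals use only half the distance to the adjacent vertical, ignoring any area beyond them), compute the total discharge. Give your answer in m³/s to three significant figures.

w_2 = (2.16 − 0.00)/2 = 1.08 m; q_2 = 0.58 × 0.75 × 1.08 = 0.4698 m³/s
w_3 = (2.83 − 1.83)/2 = 0.5 m; q_3 = 0.59 × 0.79 × 0.5 = 0.2331 m³/s
w_4 = (3.06 − 2.16)/2 = 0.45 m; q_4 = 0.48 × 0.54 × 0.45 = 0.1166 m³/s
w_5 = (3.29 − 2.83)/2 = 0.23 m; q_5 = 0.42 × 0.50 × 0.23 = 0.04830 m³/s
w_6 = (3.58 − 3.06)/2 = 0.26 m; q_6 = 0.50 × 0.36 × 0.26 = 0.04680 m³/s
Stations 1, 7 contribute zero (depth or velocity is 0).
Q = Σ qᵢ = 0.9146 m³/s

0.915 m³/s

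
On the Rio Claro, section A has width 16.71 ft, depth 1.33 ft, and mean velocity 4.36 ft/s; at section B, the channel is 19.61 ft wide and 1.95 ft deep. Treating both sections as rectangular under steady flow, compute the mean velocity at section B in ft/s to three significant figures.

2.53 ft/s

Q = A₁V₁ = (16.71×1.33) × 4.36 = 96.90 ft³/s
A₂ = 19.61 × 1.95 = 38.24 ft²
V₂ = Q/A₂ = 96.90/38.24 = 2.534 ft/s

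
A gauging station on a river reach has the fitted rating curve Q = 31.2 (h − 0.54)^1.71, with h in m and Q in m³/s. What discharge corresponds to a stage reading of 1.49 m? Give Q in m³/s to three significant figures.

Q = 31.2 × (1.49 − 0.54)^1.71 = 31.2 × 0.95^1.71 = 28.58 m³/s

28.6 m³/s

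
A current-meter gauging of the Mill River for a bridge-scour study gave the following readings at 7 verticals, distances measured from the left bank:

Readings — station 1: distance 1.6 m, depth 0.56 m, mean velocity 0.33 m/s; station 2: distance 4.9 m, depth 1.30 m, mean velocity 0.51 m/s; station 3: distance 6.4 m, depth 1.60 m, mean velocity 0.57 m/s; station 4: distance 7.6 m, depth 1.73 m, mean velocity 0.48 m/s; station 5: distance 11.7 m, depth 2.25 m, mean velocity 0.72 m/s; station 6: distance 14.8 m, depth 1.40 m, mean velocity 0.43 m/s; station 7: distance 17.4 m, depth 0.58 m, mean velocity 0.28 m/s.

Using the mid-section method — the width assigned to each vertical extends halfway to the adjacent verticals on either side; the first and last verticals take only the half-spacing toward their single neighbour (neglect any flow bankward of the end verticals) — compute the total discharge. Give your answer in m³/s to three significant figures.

13.1 m³/s

w_1 = (4.9 − 1.6)/2 = 1.65 m; q_1 = 0.33 × 0.56 × 1.65 = 0.3049 m³/s
w_2 = (6.4 − 1.6)/2 = 2.4 m; q_2 = 0.51 × 1.30 × 2.4 = 1.591 m³/s
w_3 = (7.6 − 4.9)/2 = 1.35 m; q_3 = 0.57 × 1.60 × 1.35 = 1.231 m³/s
w_4 = (11.7 − 6.4)/2 = 2.65 m; q_4 = 0.48 × 1.73 × 2.65 = 2.201 m³/s
w_5 = (14.8 − 7.6)/2 = 3.6 m; q_5 = 0.72 × 2.25 × 3.6 = 5.832 m³/s
w_6 = (17.4 − 11.7)/2 = 2.85 m; q_6 = 0.43 × 1.40 × 2.85 = 1.716 m³/s
w_7 = (17.4 − 14.8)/2 = 1.3 m; q_7 = 0.28 × 0.58 × 1.3 = 0.2111 m³/s
Q = Σ qᵢ = 13.09 m³/s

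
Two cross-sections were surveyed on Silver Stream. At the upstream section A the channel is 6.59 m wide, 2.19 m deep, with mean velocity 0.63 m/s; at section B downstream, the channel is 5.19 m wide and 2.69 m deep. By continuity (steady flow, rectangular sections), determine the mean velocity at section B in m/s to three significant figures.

0.651 m/s

Q = A₁V₁ = (6.59×2.19) × 0.63 = 9.092 m³/s
A₂ = 5.19 × 2.69 = 13.96 m²
V₂ = Q/A₂ = 9.092/13.96 = 0.6513 m/s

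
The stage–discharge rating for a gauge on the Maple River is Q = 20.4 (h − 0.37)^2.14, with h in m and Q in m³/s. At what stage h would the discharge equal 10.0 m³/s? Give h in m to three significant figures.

1.09 m

h − h₀ = (Q/C)^(1/b) = (10.0/20.4)^(1/2.14) = 0.7167 m
h = 0.37 + 0.7167 = 1.087 m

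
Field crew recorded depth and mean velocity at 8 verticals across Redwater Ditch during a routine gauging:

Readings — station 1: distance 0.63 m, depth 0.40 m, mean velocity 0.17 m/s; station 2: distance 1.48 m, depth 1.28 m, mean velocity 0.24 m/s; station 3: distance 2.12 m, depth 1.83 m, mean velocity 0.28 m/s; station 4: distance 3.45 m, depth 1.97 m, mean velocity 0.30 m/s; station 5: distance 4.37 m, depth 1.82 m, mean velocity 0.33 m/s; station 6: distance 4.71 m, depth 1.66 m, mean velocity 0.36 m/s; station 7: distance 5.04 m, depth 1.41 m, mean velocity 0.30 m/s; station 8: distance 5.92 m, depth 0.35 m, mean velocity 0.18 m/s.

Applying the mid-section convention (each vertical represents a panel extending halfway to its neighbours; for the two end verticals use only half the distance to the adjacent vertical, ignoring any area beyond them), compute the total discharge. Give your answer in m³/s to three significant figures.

w_1 = (1.48 − 0.63)/2 = 0.425 m; q_1 = 0.17 × 0.40 × 0.425 = 0.02890 m³/s
w_2 = (2.12 − 0.63)/2 = 0.745 m; q_2 = 0.24 × 1.28 × 0.745 = 0.2289 m³/s
w_3 = (3.45 − 1.48)/2 = 0.985 m; q_3 = 0.28 × 1.83 × 0.985 = 0.5047 m³/s
w_4 = (4.37 − 2.12)/2 = 1.125 m; q_4 = 0.30 × 1.97 × 1.125 = 0.6649 m³/s
w_5 = (4.71 − 3.45)/2 = 0.63 m; q_5 = 0.33 × 1.82 × 0.63 = 0.3784 m³/s
w_6 = (5.04 − 4.37)/2 = 0.335 m; q_6 = 0.36 × 1.66 × 0.335 = 0.2002 m³/s
w_7 = (5.92 − 4.71)/2 = 0.605 m; q_7 = 0.30 × 1.41 × 0.605 = 0.2559 m³/s
w_8 = (5.92 − 5.04)/2 = 0.44 m; q_8 = 0.18 × 0.35 × 0.44 = 0.02772 m³/s
Q = Σ qᵢ = 2.290 m³/s

2.29 m³/s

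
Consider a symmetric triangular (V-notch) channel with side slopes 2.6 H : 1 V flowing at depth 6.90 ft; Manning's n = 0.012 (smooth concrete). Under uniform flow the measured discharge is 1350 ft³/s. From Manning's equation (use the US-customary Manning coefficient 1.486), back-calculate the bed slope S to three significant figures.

0.00163

A = z·y² = 2.6×6.90² = 123.8 ft²
P = 2y√(1+z²) = 2×6.90×√(1+2.6²) = 38.44 ft
R = A/P = 123.8/38.44 = 3.220 ft
S = (Q·n / (1.486·A·R^(2/3)))² = (1350×0.012 / (1.486×123.8×2.181))² = 0.001631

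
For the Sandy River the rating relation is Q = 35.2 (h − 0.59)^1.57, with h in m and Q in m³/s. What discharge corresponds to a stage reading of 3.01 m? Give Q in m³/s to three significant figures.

Q = 35.2 × (3.01 − 0.59)^1.57 = 35.2 × 2.42^1.57 = 141.0 m³/s

141 m³/s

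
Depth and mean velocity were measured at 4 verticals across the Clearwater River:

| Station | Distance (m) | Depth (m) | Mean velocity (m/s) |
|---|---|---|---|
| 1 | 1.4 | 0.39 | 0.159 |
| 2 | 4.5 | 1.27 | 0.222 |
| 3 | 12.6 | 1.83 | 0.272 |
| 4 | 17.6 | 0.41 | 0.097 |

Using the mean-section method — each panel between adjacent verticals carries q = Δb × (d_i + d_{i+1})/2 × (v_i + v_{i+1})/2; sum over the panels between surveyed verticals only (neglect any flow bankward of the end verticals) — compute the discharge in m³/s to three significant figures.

Panel 1-2: Δb = 3.1 m, d̄ = (0.39+1.27)/2 = 0.83, v̄ = (0.159+0.222)/2 = 0.1905 → q = 3.1×0.83×0.1905 = 0.4902 m³/s
Panel 2-3: Δb = 8.1 m, d̄ = (1.27+1.83)/2 = 1.55, v̄ = (0.222+0.272)/2 = 0.247 → q = 8.1×1.55×0.247 = 3.101 m³/s
Panel 3-4: Δb = 5 m, d̄ = (1.83+0.41)/2 = 1.12, v̄ = (0.272+0.097)/2 = 0.1845 → q = 5×1.12×0.1845 = 1.033 m³/s
Q = Σ q = 4.624 m³/s

4.62 m³/s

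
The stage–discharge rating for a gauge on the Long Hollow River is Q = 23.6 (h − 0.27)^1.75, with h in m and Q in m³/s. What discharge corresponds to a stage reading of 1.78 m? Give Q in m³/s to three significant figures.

48.5 m³/s

Q = 23.6 × (1.78 − 0.27)^1.75 = 23.6 × 1.51^1.75 = 48.54 m³/s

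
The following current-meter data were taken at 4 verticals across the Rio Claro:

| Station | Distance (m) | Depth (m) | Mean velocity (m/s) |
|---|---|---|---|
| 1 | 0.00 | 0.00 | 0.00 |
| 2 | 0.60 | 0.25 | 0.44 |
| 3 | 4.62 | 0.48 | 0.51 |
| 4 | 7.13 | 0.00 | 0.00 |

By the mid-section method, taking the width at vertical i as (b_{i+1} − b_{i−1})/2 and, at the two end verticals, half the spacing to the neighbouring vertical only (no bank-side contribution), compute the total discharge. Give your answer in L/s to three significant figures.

w_2 = (4.62 − 0.00)/2 = 2.31 m; q_2 = 0.44 × 0.25 × 2.31 = 0.2541 m³/s
w_3 = (7.13 − 0.60)/2 = 3.265 m; q_3 = 0.51 × 0.48 × 3.265 = 0.7993 m³/s
Stations 1, 4 contribute zero (depth or velocity is 0).
Q = Σ qᵢ = 1.053 m³/s
= 1.053 × 1000 = 1053 L/s

1050 L/s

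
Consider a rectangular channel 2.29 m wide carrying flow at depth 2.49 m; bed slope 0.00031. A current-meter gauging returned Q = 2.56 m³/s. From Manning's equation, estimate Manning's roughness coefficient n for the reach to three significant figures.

0.0334

A = b·y = 2.29 × 2.49 = 5.702 m²
P = b + 2y = 2.29 + 2×2.49 = 7.270 m
R = A/P = 5.702/7.270 = 0.7843 m
n = (1/Q)·A·R^(2/3)·S^(1/2) = (1/2.56) × 5.702 × 0.8505 × 0.01761 = 0.03335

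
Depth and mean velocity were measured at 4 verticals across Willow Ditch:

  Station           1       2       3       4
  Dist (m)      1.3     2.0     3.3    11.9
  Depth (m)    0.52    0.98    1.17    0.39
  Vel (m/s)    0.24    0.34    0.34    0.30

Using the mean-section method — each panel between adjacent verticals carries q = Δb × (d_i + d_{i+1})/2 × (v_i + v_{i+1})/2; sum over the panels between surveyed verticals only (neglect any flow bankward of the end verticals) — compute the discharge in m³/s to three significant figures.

Panel 1-2: Δb = 0.7 m, d̄ = (0.52+0.98)/2 = 0.75, v̄ = (0.24+0.34)/2 = 0.29 → q = 0.7×0.75×0.29 = 0.1523 m³/s
Panel 2-3: Δb = 1.3 m, d̄ = (0.98+1.17)/2 = 1.075, v̄ = (0.34+0.34)/2 = 0.34 → q = 1.3×1.075×0.34 = 0.4752 m³/s
Panel 3-4: Δb = 8.6 m, d̄ = (1.17+0.39)/2 = 0.78, v̄ = (0.34+0.30)/2 = 0.32 → q = 8.6×0.78×0.32 = 2.147 m³/s
Q = Σ q = 2.774 m³/s

2.77 m³/s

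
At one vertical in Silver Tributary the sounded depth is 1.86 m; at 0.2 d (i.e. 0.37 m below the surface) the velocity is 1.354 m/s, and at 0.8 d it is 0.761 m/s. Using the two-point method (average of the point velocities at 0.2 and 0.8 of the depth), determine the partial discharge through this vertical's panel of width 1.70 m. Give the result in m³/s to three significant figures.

3.34 m³/s

v̄ = (1.354 + 0.761) / 2 = 1.058 m/s
q = v̄ × d × w = 1.058 × 1.86 × 1.70 = 3.344 m³/s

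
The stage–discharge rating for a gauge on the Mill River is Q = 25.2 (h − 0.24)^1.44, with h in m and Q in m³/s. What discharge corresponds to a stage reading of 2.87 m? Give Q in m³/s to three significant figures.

Q = 25.2 × (2.87 − 0.24)^1.44 = 25.2 × 2.63^1.44 = 101.4 m³/s

101 m³/s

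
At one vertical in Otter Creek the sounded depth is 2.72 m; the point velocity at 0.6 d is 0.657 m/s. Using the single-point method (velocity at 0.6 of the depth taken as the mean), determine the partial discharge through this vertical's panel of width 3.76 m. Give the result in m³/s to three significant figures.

v̄ = v₀.₆ = 0.657 m/s
q = v̄ × d × w = 0.6570 × 2.72 × 3.76 = 6.719 m³/s

6.72 m³/s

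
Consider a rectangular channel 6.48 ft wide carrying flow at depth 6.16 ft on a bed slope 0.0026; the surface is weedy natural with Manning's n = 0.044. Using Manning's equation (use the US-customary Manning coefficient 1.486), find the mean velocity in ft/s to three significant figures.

2.84 ft/s

A = b·y = 6.48 × 6.16 = 39.92 ft²
P = b + 2y = 6.48 + 2×6.16 = 18.80 ft
R = A/P = 39.92/18.80 = 2.123 ft
Q = (1.486/n)·A·R^(2/3)·S^(1/2) = (1.486/0.044) × 39.92 × 2.123^(2/3) × 0.0026^(1/2) = 113.6 ft³/s
V = Q/A = 113.6/39.92 = 2.845 ft/s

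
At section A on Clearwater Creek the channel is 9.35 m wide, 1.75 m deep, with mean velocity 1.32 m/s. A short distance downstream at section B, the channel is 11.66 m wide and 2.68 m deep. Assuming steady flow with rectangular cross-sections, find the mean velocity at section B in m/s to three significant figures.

0.691 m/s

Q = A₁V₁ = (9.35×1.75) × 1.32 = 21.60 m³/s
A₂ = 11.66 × 2.68 = 31.25 m²
V₂ = Q/A₂ = 21.60/31.25 = 0.6912 m/s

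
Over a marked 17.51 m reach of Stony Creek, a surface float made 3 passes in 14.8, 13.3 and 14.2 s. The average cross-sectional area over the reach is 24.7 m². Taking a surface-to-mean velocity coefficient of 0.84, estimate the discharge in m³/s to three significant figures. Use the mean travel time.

25.8 m³/s

t̄ = (14.8 + 13.3 + 14.2) / 3 = 14.1 s
v_surface = L / t̄ = 17.51 / 14.1 = 1.242 m/s
v_mean = 0.84 × 1.242 = 1.043 m/s
Q = A × v_mean = 24.7 × 1.043 = 25.77 m³/s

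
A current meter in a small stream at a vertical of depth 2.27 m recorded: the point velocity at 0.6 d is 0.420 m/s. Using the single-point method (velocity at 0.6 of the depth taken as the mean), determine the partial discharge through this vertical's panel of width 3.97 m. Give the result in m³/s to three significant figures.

v̄ = v₀.₆ = 0.420 m/s
q = v̄ × d × w = 0.4200 × 2.27 × 3.97 = 3.785 m³/s

3.78 m³/s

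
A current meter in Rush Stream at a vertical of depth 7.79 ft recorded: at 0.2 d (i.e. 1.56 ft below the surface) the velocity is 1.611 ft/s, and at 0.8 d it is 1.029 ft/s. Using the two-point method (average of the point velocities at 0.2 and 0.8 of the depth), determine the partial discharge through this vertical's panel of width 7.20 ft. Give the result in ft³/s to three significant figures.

74.0 ft³/s

v̄ = (1.611 + 1.029) / 2 = 1.320 ft/s
q = v̄ × d × w = 1.320 × 7.79 × 7.20 = 74.04 ft³/s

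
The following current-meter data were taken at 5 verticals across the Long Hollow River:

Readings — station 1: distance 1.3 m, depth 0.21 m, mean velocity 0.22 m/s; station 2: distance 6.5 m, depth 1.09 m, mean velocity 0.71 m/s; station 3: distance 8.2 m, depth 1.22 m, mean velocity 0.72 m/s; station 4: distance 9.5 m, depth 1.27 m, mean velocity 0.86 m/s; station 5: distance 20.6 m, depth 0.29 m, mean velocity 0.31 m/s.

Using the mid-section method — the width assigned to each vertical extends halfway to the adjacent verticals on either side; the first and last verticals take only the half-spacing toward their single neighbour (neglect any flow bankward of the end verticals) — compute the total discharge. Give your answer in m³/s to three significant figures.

w_1 = (6.5 − 1.3)/2 = 2.6 m; q_1 = 0.22 × 0.21 × 2.6 = 0.1201 m³/s
w_2 = (8.2 − 1.3)/2 = 3.45 m; q_2 = 0.71 × 1.09 × 3.45 = 2.670 m³/s
w_3 = (9.5 − 6.5)/2 = 1.5 m; q_3 = 0.72 × 1.22 × 1.5 = 1.318 m³/s
w_4 = (20.6 − 8.2)/2 = 6.2 m; q_4 = 0.86 × 1.27 × 6.2 = 6.772 m³/s
w_5 = (20.6 − 9.5)/2 = 5.55 m; q_5 = 0.31 × 0.29 × 5.55 = 0.4989 m³/s
Q = Σ qᵢ = 11.38 m³/s

11.4 m³/s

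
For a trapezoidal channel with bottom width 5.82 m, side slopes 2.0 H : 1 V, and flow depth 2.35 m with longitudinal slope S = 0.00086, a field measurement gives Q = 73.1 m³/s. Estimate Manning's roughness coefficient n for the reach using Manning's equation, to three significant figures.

A = (b + z·y)·y = (5.82 + 2.0×2.35)×2.35 = 24.72 m²
P = b + 2y√(1+z²) = 5.82 + 2×2.35×√(1+2.0²) = 16.33 m
R = A/P = 24.72/16.33 = 1.514 m
n = (1/Q)·A·R^(2/3)·S^(1/2) = (1/73.1) × 24.72 × 1.318 × 0.02933 = 0.01308

0.0131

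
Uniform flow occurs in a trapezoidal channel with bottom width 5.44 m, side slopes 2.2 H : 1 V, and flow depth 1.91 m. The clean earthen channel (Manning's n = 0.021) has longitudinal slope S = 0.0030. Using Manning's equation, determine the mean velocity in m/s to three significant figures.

A = (b + z·y)·y = (5.44 + 2.2×1.91)×1.91 = 18.42 m²
P = b + 2y√(1+z²) = 5.44 + 2×1.91×√(1+2.2²) = 14.67 m
R = A/P = 18.42/14.67 = 1.255 m
Q = (1/n)·A·R^(2/3)·S^(1/2) = (1/0.021) × 18.42 × 1.255^(2/3) × 0.0030^(1/2) = 55.89 m³/s
V = Q/A = 55.89/18.42 = 3.035 m/s

3.04 m/s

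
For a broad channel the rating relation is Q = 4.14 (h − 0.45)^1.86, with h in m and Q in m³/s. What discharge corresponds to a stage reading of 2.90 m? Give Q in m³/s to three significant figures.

21.9 m³/s

Q = 4.14 × (2.90 − 0.45)^1.86 = 4.14 × 2.45^1.86 = 21.92 m³/s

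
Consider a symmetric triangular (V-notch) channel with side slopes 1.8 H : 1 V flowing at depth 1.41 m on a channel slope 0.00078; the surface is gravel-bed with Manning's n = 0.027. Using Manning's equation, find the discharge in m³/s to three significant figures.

2.68 m³/s

A = z·y² = 1.8×1.41² = 3.579 m²
P = 2y√(1+z²) = 2×1.41×√(1+1.8²) = 5.807 m
R = A/P = 3.579/5.807 = 0.6163 m
Q = (1/n)·A·R^(2/3)·S^(1/2) = (1/0.027) × 3.579 × 0.6163^(2/3) × 0.00078^(1/2) = 2.681 m³/s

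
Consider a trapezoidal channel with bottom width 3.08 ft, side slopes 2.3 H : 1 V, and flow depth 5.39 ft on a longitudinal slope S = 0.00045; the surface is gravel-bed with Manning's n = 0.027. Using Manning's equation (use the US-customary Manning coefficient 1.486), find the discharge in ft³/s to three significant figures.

192 ft³/s

A = (b + z·y)·y = (3.08 + 2.3×5.39)×5.39 = 83.42 ft²
P = b + 2y√(1+z²) = 3.08 + 2×5.39×√(1+2.3²) = 30.12 ft
R = A/P = 83.42/30.12 = 2.770 ft
Q = (1.486/n)·A·R^(2/3)·S^(1/2) = (1.486/0.027) × 83.42 × 2.770^(2/3) × 0.00045^(1/2) = 192.1 ft³/s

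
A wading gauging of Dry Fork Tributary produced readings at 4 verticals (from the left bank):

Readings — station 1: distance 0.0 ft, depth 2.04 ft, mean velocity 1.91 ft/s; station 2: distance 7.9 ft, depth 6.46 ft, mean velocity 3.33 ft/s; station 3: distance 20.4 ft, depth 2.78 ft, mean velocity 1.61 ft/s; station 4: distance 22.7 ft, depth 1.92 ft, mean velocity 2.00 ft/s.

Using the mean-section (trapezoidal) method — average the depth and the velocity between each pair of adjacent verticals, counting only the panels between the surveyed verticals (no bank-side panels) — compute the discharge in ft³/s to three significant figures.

Panel 1-2: Δb = 7.9 ft, d̄ = (2.04+6.46)/2 = 4.25, v̄ = (1.91+3.33)/2 = 2.62 → q = 7.9×4.25×2.62 = 87.97 ft³/s
Panel 2-3: Δb = 12.5 ft, d̄ = (6.46+2.78)/2 = 4.62, v̄ = (3.33+1.61)/2 = 2.47 → q = 12.5×4.62×2.47 = 142.6 ft³/s
Panel 3-4: Δb = 2.3 ft, d̄ = (2.78+1.92)/2 = 2.35, v̄ = (1.61+2.00)/2 = 1.805 → q = 2.3×2.35×1.805 = 9.756 ft³/s
Q = Σ q = 240.4 ft³/s

240 ft³/s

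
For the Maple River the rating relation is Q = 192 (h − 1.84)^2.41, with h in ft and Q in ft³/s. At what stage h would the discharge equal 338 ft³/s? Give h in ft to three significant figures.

h − h₀ = (Q/C)^(1/b) = (338/192)^(1/2.41) = 1.264 ft
h = 1.84 + 1.264 = 3.104 ft

3.10 ft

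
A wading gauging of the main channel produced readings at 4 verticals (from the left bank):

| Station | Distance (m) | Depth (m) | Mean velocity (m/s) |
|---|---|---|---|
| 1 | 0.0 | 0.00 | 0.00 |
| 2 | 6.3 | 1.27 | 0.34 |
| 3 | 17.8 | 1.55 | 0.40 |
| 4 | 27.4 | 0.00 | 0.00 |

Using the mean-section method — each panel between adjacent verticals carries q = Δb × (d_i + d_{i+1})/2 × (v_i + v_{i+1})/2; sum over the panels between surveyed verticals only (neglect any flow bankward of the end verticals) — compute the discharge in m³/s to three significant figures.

Panel 1-2: Δb = 6.3 m, d̄ = (0.00+1.27)/2 = 0.635, v̄ = (0.00+0.34)/2 = 0.17 → q = 6.3×0.635×0.17 = 0.6801 m³/s
Panel 2-3: Δb = 11.5 m, d̄ = (1.27+1.55)/2 = 1.41, v̄ = (0.34+0.40)/2 = 0.37 → q = 11.5×1.41×0.37 = 6.000 m³/s
Panel 3-4: Δb = 9.6 m, d̄ = (1.55+0.00)/2 = 0.775, v̄ = (0.40+0.00)/2 = 0.2 → q = 9.6×0.775×0.2 = 1.488 m³/s
Q = Σ q = 8.168 m³/s

8.17 m³/s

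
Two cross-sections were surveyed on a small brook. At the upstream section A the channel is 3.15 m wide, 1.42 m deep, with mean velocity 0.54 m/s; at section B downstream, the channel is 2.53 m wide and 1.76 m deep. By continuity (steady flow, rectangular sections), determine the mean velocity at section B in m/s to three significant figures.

0.542 m/s

Q = A₁V₁ = (3.15×1.42) × 0.54 = 2.415 m³/s
A₂ = 2.53 × 1.76 = 4.453 m²
V₂ = Q/A₂ = 2.415/4.453 = 0.5424 m/s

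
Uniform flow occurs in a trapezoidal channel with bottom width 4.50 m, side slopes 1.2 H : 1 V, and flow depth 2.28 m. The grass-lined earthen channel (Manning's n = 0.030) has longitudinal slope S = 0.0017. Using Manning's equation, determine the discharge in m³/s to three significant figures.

A = (b + z·y)·y = (4.50 + 1.2×2.28)×2.28 = 16.50 m²
P = b + 2y√(1+z²) = 4.50 + 2×2.28×√(1+1.2²) = 11.62 m
R = A/P = 16.50/11.62 = 1.419 m
Q = (1/n)·A·R^(2/3)·S^(1/2) = (1/0.030) × 16.50 × 1.419^(2/3) × 0.0017^(1/2) = 28.64 m³/s

28.6 m³/s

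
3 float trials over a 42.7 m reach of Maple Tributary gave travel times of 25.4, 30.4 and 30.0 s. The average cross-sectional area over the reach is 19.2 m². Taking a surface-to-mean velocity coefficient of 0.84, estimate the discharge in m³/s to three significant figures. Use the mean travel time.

24.1 m³/s

t̄ = (25.4 + 30.4 + 30.0) / 3 = 28.6 s
v_surface = L / t̄ = 42.7 / 28.6 = 1.493 m/s
v_mean = 0.84 × 1.493 = 1.254 m/s
Q = A × v_mean = 19.2 × 1.254 = 24.08 m³/s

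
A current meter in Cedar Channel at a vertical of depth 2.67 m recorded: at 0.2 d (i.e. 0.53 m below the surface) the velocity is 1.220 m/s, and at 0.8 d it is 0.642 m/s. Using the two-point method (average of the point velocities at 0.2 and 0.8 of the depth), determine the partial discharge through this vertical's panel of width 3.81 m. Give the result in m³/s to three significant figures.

9.47 m³/s

v̄ = (1.220 + 0.642) / 2 = 0.9310 m/s
q = v̄ × d × w = 0.9310 × 2.67 × 3.81 = 9.471 m³/s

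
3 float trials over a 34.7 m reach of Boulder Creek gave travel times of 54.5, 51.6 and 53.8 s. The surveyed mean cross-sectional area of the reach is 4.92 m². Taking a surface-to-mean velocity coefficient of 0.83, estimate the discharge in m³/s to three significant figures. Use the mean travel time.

t̄ = (54.5 + 51.6 + 53.8) / 3 = 53.3 s
v_surface = L / t̄ = 34.7 / 53.3 = 0.6510 m/s
v_mean = 0.83 × 0.6510 = 0.5404 m/s
Q = A × v_mean = 4.92 × 0.5404 = 2.659 m³/s

2.66 m³/s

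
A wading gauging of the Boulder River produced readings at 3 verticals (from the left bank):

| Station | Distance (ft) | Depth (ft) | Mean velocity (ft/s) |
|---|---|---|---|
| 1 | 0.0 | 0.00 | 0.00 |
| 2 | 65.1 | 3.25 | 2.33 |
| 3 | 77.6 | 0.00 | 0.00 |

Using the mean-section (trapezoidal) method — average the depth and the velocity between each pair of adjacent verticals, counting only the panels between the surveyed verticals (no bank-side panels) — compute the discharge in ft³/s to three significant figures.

147 ft³/s

Panel 1-2: Δb = 65.1 ft, d̄ = (0.00+3.25)/2 = 1.625, v̄ = (0.00+2.33)/2 = 1.165 → q = 65.1×1.625×1.165 = 123.2 ft³/s
Panel 2-3: Δb = 12.5 ft, d̄ = (3.25+0.00)/2 = 1.625, v̄ = (2.33+0.00)/2 = 1.165 → q = 12.5×1.625×1.165 = 23.66 ft³/s
Q = Σ q = 146.9 ft³/s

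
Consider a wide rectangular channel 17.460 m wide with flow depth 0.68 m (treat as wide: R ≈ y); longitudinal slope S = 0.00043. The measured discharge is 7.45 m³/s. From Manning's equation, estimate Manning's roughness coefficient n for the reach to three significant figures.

A = b·y = 17.460 × 0.68 = 11.87 m²
Wide channel: R ≈ y = 0.68 m
n = (1/Q)·A·R^(2/3)·S^(1/2) = (1/7.45) × 11.87 × 0.7733 × 0.02074 = 0.02555

0.0256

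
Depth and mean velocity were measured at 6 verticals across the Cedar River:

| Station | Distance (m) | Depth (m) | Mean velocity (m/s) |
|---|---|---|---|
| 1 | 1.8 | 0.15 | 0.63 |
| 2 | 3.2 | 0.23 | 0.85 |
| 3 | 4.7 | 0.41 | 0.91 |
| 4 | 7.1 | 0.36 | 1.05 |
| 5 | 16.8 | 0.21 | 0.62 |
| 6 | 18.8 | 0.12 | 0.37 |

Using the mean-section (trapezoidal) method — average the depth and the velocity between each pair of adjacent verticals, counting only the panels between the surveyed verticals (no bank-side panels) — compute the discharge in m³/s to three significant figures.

4.00 m³/s

Panel 1-2: Δb = 1.4 m, d̄ = (0.15+0.23)/2 = 0.19, v̄ = (0.63+0.85)/2 = 0.74 → q = 1.4×0.19×0.74 = 0.1968 m³/s
Panel 2-3: Δb = 1.5 m, d̄ = (0.23+0.41)/2 = 0.32, v̄ = (0.85+0.91)/2 = 0.88 → q = 1.5×0.32×0.88 = 0.4224 m³/s
Panel 3-4: Δb = 2.4 m, d̄ = (0.41+0.36)/2 = 0.385, v̄ = (0.91+1.05)/2 = 0.98 → q = 2.4×0.385×0.98 = 0.9055 m³/s
Panel 4-5: Δb = 9.7 m, d̄ = (0.36+0.21)/2 = 0.285, v̄ = (1.05+0.62)/2 = 0.835 → q = 9.7×0.285×0.835 = 2.308 m³/s
Panel 5-6: Δb = 2 m, d̄ = (0.21+0.12)/2 = 0.165, v̄ = (0.62+0.37)/2 = 0.495 → q = 2×0.165×0.495 = 0.1634 m³/s
Q = Σ q = 3.996 m³/s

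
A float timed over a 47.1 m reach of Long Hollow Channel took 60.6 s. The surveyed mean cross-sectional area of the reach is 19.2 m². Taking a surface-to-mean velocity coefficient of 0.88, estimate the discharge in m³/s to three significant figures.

v_surface = L / t̄ = 47.1 / 60.6 = 0.7772 m/s
v_mean = 0.88 × 0.7772 = 0.6840 m/s
Q = A × v_mean = 19.2 × 0.6840 = 13.13 m³/s

13.1 m³/s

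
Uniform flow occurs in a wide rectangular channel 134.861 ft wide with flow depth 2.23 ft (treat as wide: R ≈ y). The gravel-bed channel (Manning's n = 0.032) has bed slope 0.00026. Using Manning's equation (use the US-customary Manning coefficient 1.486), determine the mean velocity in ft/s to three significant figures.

1.28 ft/s

A = b·y = 134.861 × 2.23 = 300.7 ft²
Wide channel: R ≈ y = 2.23 ft
Q = (1.486/n)·A·R^(2/3)·S^(1/2) = (1.486/0.032) × 300.7 × 2.230^(2/3) × 0.00026^(1/2) = 384.4 ft³/s
V = Q/A = 384.4/300.7 = 1.278 ft/s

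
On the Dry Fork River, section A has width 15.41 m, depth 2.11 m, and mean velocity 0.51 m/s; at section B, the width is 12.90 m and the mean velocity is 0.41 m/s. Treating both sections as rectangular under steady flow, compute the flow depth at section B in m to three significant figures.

Q = A₁V₁ = (15.41×2.11) × 0.51 = 16.58 m³/s
d₂ = Q/(b₂ V₂) = 16.58/(12.90×0.41) = 3.135 m

3.14 m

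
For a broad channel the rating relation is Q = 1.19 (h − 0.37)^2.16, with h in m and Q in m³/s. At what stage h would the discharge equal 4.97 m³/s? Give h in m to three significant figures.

2.31 m

h − h₀ = (Q/C)^(1/b) = (4.97/1.19)^(1/2.16) = 1.938 m
h = 0.37 + 1.938 = 2.308 m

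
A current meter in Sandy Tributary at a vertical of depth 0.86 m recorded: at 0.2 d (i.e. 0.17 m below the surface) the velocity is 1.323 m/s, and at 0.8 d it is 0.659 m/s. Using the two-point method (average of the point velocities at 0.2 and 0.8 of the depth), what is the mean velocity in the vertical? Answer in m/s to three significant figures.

v̄ = (1.323 + 0.659) / 2 = 0.9910 m/s

0.991 m/s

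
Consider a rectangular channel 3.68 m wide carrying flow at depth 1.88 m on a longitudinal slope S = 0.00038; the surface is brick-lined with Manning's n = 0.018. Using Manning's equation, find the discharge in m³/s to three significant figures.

7.14 m³/s

A = b·y = 3.68 × 1.88 = 6.918 m²
P = b + 2y = 3.68 + 2×1.88 = 7.440 m
R = A/P = 6.918/7.440 = 0.9299 m
Q = (1/n)·A·R^(2/3)·S^(1/2) = (1/0.018) × 6.918 × 0.9299^(2/3) × 0.00038^(1/2) = 7.138 m³/s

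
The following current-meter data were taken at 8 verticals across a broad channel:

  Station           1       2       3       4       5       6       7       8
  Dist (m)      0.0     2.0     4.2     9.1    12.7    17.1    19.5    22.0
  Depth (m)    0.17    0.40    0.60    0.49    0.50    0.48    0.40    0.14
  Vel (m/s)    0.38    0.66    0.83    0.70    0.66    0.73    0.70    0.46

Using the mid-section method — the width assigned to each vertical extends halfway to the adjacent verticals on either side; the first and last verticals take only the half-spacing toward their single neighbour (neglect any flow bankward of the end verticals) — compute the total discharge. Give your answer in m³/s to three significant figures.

7.12 m³/s

w_1 = (2.0 − 0.0)/2 = 1 m; q_1 = 0.38 × 0.17 × 1 = 0.06460 m³/s
w_2 = (4.2 − 0.0)/2 = 2.1 m; q_2 = 0.66 × 0.40 × 2.1 = 0.5544 m³/s
w_3 = (9.1 − 2.0)/2 = 3.55 m; q_3 = 0.83 × 0.60 × 3.55 = 1.768 m³/s
w_4 = (12.7 − 4.2)/2 = 4.25 m; q_4 = 0.70 × 0.49 × 4.25 = 1.458 m³/s
w_5 = (17.1 − 9.1)/2 = 4 m; q_5 = 0.66 × 0.50 × 4 = 1.320 m³/s
w_6 = (19.5 − 12.7)/2 = 3.4 m; q_6 = 0.73 × 0.48 × 3.4 = 1.191 m³/s
w_7 = (22.0 − 17.1)/2 = 2.45 m; q_7 = 0.70 × 0.40 × 2.45 = 0.6860 m³/s
w_8 = (22.0 − 19.5)/2 = 1.25 m; q_8 = 0.46 × 0.14 × 1.25 = 0.08050 m³/s
Q = Σ qᵢ = 7.123 m³/s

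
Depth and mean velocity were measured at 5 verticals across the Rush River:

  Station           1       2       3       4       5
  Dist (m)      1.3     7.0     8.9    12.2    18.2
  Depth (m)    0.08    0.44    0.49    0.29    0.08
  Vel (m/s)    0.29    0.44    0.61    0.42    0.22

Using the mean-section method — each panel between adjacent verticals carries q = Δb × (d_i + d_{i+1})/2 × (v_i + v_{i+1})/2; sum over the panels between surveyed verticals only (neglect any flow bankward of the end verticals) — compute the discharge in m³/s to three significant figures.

2.02 m³/s

Panel 1-2: Δb = 5.7 m, d̄ = (0.08+0.44)/2 = 0.26, v̄ = (0.29+0.44)/2 = 0.365 → q = 5.7×0.26×0.365 = 0.5409 m³/s
Panel 2-3: Δb = 1.9 m, d̄ = (0.44+0.49)/2 = 0.465, v̄ = (0.44+0.61)/2 = 0.525 → q = 1.9×0.465×0.525 = 0.4638 m³/s
Panel 3-4: Δb = 3.3 m, d̄ = (0.49+0.29)/2 = 0.39, v̄ = (0.61+0.42)/2 = 0.515 → q = 3.3×0.39×0.515 = 0.6628 m³/s
Panel 4-5: Δb = 6 m, d̄ = (0.29+0.08)/2 = 0.185, v̄ = (0.42+0.22)/2 = 0.32 → q = 6×0.185×0.32 = 0.3552 m³/s
Q = Σ q = 2.023 m³/s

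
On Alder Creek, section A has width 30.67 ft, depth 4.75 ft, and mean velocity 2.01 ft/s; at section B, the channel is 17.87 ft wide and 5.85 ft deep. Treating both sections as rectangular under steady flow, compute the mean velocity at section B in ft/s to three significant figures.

2.80 ft/s

Q = A₁V₁ = (30.67×4.75) × 2.01 = 292.8 ft³/s
A₂ = 17.87 × 5.85 = 104.5 ft²
V₂ = Q/A₂ = 292.8/104.5 = 2.801 ft/s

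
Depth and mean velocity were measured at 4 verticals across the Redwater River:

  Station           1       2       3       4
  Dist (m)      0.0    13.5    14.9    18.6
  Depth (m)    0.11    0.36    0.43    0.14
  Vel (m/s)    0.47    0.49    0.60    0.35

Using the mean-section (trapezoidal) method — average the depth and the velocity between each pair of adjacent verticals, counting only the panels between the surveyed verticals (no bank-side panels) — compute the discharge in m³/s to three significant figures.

Panel 1-2: Δb = 13.5 m, d̄ = (0.11+0.36)/2 = 0.235, v̄ = (0.47+0.49)/2 = 0.48 → q = 13.5×0.235×0.48 = 1.523 m³/s
Panel 2-3: Δb = 1.4 m, d̄ = (0.36+0.43)/2 = 0.395, v̄ = (0.49+0.60)/2 = 0.545 → q = 1.4×0.395×0.545 = 0.3014 m³/s
Panel 3-4: Δb = 3.7 m, d̄ = (0.43+0.14)/2 = 0.285, v̄ = (0.60+0.35)/2 = 0.475 → q = 3.7×0.285×0.475 = 0.5009 m³/s
Q = Σ q = 2.325 m³/s

2.33 m³/s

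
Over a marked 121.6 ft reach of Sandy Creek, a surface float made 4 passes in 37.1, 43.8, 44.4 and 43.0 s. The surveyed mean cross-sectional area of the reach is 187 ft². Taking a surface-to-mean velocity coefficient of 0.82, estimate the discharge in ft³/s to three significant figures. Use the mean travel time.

443 ft³/s

t̄ = (37.1 + 43.8 + 44.4 + 43.0) / 4 = 42.075 s
v_surface = L / t̄ = 121.6 / 42.075 = 2.890 ft/s
v_mean = 0.82 × 2.890 = 2.370 ft/s
Q = A × v_mean = 187 × 2.370 = 443.2 ft³/s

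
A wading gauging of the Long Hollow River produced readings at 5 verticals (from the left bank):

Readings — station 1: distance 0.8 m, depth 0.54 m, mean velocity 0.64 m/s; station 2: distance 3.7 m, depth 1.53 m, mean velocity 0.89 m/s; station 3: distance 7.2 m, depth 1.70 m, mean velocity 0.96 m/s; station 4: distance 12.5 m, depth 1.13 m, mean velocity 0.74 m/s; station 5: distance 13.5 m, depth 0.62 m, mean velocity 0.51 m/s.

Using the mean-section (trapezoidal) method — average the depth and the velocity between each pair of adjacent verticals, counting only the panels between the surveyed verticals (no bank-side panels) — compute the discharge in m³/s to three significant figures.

Panel 1-2: Δb = 2.9 m, d̄ = (0.54+1.53)/2 = 1.035, v̄ = (0.64+0.89)/2 = 0.765 → q = 2.9×1.035×0.765 = 2.296 m³/s
Panel 2-3: Δb = 3.5 m, d̄ = (1.53+1.70)/2 = 1.615, v̄ = (0.89+0.96)/2 = 0.925 → q = 3.5×1.615×0.925 = 5.229 m³/s
Panel 3-4: Δb = 5.3 m, d̄ = (1.70+1.13)/2 = 1.415, v̄ = (0.96+0.74)/2 = 0.85 → q = 5.3×1.415×0.85 = 6.375 m³/s
Panel 4-5: Δb = 1 m, d̄ = (1.13+0.62)/2 = 0.875, v̄ = (0.74+0.51)/2 = 0.625 → q = 1×0.875×0.625 = 0.5469 m³/s
Q = Σ q = 14.45 m³/s

14.4 m³/s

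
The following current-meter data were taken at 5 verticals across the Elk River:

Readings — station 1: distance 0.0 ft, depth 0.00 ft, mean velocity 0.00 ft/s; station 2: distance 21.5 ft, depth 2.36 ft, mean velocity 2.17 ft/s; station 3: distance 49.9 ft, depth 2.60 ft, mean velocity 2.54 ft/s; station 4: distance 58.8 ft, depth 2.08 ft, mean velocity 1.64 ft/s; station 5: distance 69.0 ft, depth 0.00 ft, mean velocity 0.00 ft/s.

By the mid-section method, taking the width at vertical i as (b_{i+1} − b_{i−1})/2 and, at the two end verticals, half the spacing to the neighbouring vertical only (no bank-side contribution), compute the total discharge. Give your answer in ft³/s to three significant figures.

284 ft³/s

w_2 = (49.9 − 0.0)/2 = 24.95 ft; q_2 = 2.17 × 2.36 × 24.95 = 127.8 ft³/s
w_3 = (58.8 − 21.5)/2 = 18.65 ft; q_3 = 2.54 × 2.60 × 18.65 = 123.2 ft³/s
w_4 = (69.0 − 49.9)/2 = 9.55 ft; q_4 = 1.64 × 2.08 × 9.55 = 32.58 ft³/s
Stations 1, 5 contribute zero (depth or velocity is 0).
Q = Σ qᵢ = 283.5 ft³/s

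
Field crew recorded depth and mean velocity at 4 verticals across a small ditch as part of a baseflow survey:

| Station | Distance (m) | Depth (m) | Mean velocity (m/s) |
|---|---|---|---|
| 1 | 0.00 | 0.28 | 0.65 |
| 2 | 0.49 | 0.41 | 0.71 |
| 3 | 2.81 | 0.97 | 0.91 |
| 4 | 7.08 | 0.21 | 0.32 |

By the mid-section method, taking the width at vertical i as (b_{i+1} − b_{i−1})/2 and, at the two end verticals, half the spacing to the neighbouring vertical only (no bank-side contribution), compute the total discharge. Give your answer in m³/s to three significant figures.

w_1 = (0.49 − 0.00)/2 = 0.245 m; q_1 = 0.65 × 0.28 × 0.245 = 0.04459 m³/s
w_2 = (2.81 − 0.00)/2 = 1.405 m; q_2 = 0.71 × 0.41 × 1.405 = 0.4090 m³/s
w_3 = (7.08 − 0.49)/2 = 3.295 m; q_3 = 0.91 × 0.97 × 3.295 = 2.908 m³/s
w_4 = (7.08 − 2.81)/2 = 2.135 m; q_4 = 0.32 × 0.21 × 2.135 = 0.1435 m³/s
Q = Σ qᵢ = 3.506 m³/s

3.51 m³/s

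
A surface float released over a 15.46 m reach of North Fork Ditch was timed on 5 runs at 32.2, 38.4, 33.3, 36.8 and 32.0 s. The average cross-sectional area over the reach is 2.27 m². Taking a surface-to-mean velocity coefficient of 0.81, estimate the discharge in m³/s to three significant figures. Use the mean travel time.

0.823 m³/s

t̄ = (32.2 + 38.4 + 33.3 + 36.8 + 32.0) / 5 = 34.54 s
v_surface = L / t̄ = 15.46 / 34.54 = 0.4476 m/s
v_mean = 0.81 × 0.4476 = 0.3626 m/s
Q = A × v_mean = 2.27 × 0.3626 = 0.8230 m³/s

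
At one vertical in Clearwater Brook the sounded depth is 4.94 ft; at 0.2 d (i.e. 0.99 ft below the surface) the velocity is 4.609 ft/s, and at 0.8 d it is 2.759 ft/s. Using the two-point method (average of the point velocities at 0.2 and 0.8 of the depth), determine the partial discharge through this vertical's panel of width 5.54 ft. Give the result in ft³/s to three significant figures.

101 ft³/s

v̄ = (4.609 + 2.759) / 2 = 3.684 ft/s
q = v̄ × d × w = 3.684 × 4.94 × 5.54 = 100.8 ft³/s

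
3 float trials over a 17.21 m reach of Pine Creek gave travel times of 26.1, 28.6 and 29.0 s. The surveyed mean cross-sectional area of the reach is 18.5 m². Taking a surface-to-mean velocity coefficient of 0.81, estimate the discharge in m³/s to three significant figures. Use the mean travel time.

t̄ = (26.1 + 28.6 + 29.0) / 3 = 27.9 s
v_surface = L / t̄ = 17.21 / 27.9 = 0.6168 m/s
v_mean = 0.81 × 0.6168 = 0.4996 m/s
Q = A × v_mean = 18.5 × 0.4996 = 9.243 m³/s

9.24 m³/s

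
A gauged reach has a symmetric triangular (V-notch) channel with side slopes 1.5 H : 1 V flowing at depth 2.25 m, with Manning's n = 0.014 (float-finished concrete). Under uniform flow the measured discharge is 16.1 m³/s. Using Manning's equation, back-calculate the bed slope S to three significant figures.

A = z·y² = 1.5×2.25² = 7.594 m²
P = 2y√(1+z²) = 2×2.25×√(1+1.5²) = 8.112 m
R = A/P = 7.594/8.112 = 0.9361 m
S = (Q·n / (1·A·R^(2/3)))² = (16.1×0.014 / (1×7.594×0.9569))² = 0.0009622

0.000962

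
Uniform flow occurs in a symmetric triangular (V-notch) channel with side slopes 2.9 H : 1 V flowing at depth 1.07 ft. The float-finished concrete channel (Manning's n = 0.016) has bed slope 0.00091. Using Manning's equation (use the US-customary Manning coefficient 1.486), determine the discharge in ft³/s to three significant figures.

5.91 ft³/s

A = z·y² = 2.9×1.07² = 3.320 ft²
P = 2y√(1+z²) = 2×1.07×√(1+2.9²) = 6.565 ft
R = A/P = 3.320/6.565 = 0.5058 ft
Q = (1.486/n)·A·R^(2/3)·S^(1/2) = (1.486/0.016) × 3.320 × 0.5058^(2/3) × 0.00091^(1/2) = 5.905 ft³/s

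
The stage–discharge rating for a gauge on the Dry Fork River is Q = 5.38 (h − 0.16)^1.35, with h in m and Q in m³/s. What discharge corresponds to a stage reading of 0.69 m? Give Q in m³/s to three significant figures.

Q = 5.38 × (0.69 − 0.16)^1.35 = 5.38 × 0.53^1.35 = 2.283 m³/s

2.28 m³/s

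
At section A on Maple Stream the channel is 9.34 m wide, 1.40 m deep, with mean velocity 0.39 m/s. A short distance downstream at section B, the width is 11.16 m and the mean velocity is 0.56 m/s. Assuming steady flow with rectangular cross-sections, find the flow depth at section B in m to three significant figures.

Q = A₁V₁ = (9.34×1.40) × 0.39 = 5.100 m³/s
d₂ = Q/(b₂ V₂) = 5.100/(11.16×0.56) = 0.8160 m

0.816 m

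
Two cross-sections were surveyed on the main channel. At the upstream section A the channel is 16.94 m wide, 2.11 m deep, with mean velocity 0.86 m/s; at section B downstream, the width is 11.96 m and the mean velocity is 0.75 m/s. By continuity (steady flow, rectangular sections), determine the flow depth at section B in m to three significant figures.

3.43 m

Q = A₁V₁ = (16.94×2.11) × 0.86 = 30.74 m³/s
d₂ = Q/(b₂ V₂) = 30.74/(11.96×0.75) = 3.427 m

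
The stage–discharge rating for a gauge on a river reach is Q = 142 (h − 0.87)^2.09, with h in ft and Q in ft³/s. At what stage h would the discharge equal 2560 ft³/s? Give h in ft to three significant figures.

4.86 ft

h − h₀ = (Q/C)^(1/b) = (2560/142)^(1/2.09) = 3.990 ft
h = 0.87 + 3.990 = 4.860 ft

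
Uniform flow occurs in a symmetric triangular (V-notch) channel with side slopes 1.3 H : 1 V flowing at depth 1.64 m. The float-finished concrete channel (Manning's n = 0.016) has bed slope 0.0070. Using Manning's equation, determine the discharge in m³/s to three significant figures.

A = z·y² = 1.3×1.64² = 3.496 m²
P = 2y√(1+z²) = 2×1.64×√(1+1.3²) = 5.380 m
R = A/P = 3.496/5.380 = 0.6500 m
Q = (1/n)·A·R^(2/3)·S^(1/2) = (1/0.016) × 3.496 × 0.6500^(2/3) × 0.0070^(1/2) = 13.72 m³/s

13.7 m³/s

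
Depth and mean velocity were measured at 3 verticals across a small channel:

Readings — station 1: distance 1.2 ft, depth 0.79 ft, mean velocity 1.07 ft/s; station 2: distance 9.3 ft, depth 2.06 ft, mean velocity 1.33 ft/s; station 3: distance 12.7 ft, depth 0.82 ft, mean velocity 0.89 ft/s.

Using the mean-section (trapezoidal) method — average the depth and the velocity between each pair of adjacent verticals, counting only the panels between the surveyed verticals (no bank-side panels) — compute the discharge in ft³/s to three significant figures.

Panel 1-2: Δb = 8.1 ft, d̄ = (0.79+2.06)/2 = 1.425, v̄ = (1.07+1.33)/2 = 1.2 → q = 8.1×1.425×1.2 = 13.85 ft³/s
Panel 2-3: Δb = 3.4 ft, d̄ = (2.06+0.82)/2 = 1.44, v̄ = (1.33+0.89)/2 = 1.11 → q = 3.4×1.44×1.11 = 5.435 ft³/s
Q = Σ q = 19.29 ft³/s

19.3 ft³/s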